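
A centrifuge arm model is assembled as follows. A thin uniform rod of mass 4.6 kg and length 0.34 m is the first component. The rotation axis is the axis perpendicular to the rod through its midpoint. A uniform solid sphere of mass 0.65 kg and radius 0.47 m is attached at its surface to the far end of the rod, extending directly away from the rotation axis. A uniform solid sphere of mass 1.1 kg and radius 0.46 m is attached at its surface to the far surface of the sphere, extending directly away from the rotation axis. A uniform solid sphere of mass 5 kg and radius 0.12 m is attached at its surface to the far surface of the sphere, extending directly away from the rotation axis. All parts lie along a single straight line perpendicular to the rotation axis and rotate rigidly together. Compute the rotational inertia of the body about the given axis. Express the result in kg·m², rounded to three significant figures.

26.3

Thin rod: I_cm = (1/12)ML² = (1/12)(4.6)(0.34)² = 0.044313 kg·m²; axis through the centre, so I = 0.044313 kg·m².
Solid sphere: I_cm = (2/5)MR² = (2/5)(0.65)(0.47)² = 0.057434 kg·m²; centre at d = 0.17 + 0.47 = 0.64 m, so the parallel axis theorem gives I = 0.057434 + (0.65)(0.64)² = 0.32367 kg·m².
Solid sphere: I_cm = (2/5)MR² = (2/5)(1.1)(0.46)² = 0.093104 kg·m²; centre at d = 0.17 + 0.47 + 0.47 + 0.46 = 1.57 m, so the parallel axis theorem gives I = 0.093104 + (1.1)(1.57)² = 2.8045 kg·m².
Solid sphere: I_cm = (2/5)MR² = (2/5)(5)(0.12)² = 0.0288 kg·m²; centre at d = 0.17 + 0.47 + 0.47 + 0.46 + 0.46 + 0.12 = 2.15 m, so the parallel axis theorem gives I = 0.0288 + (5)(2.15)² = 23.141 kg·m².
Total I = 0.044313 + 0.32367 + 2.8045 + 23.141 = 26.314 kg·m².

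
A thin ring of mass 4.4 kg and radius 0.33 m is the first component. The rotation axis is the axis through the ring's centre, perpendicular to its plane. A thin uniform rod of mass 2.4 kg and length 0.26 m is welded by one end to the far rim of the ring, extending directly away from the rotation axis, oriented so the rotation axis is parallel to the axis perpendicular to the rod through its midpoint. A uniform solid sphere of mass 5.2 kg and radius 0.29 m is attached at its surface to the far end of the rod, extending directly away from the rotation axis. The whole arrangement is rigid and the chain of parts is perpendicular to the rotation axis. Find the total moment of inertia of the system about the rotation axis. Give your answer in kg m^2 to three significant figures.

Thin ring: I_cm = MR² = (4.4)(0.33)² = 0.47916 kg m^2; axis through the centre, so I = 0.47916 kg m^2.
Thin rod: I_cm = (1/12)ML² = (1/12)(2.4)(0.26)² = 0.01352 kg m^2; centre at d = 0.33 + 0.13 = 0.46 m, so I = I_cm + Md² gives I = 0.01352 + (2.4)(0.46)² = 0.52136 kg m^2.
Solid sphere: I_cm = (2/5)MR² = (2/5)(5.2)(0.29)² = 0.17493 kg m^2; centre at d = 0.33 + 0.13 + 0.13 + 0.29 = 0.88 m, so I = I_cm + Md² gives I = 0.17493 + (5.2)(0.88)² = 4.2018 kg m^2.
Total I = 0.47916 + 0.52136 + 4.2018 = 5.2023 kg m^2.

5.20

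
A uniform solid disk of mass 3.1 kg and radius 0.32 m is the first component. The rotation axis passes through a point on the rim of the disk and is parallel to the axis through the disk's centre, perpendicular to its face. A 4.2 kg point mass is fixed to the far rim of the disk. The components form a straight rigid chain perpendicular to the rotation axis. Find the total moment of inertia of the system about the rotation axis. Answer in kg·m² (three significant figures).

2.20

Solid disk: I_cm = (1/2)MR² = (1/2)(3.1)(0.32)² = 0.15872 kg·m²; centre at d = 0.32 m, so I = I_cm + Md² gives I = 0.15872 + (3.1)(0.32)² = 0.47616 kg·m².
Point mass: I_cm = 0; centre at d = 0.32 + 0.32 = 0.64 m, so I = I_cm + Md² gives I = 0 + (4.2)(0.64)² = 1.7203 kg·m².
Total I = 0.47616 + 1.7203 = 2.1965 kg·m².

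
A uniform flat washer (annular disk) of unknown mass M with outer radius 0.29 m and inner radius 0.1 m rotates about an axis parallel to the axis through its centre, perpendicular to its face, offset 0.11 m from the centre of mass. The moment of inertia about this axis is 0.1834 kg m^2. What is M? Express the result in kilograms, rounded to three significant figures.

3.10

I = I_cm + Md² = (1/2)M(R²+r²) + Md² = M·[0.5·[(0.29)² + (0.1)²] + (0.11)²] = M·0.05915.
So M = 0.1834 / 0.05915 = 3.1006 kg.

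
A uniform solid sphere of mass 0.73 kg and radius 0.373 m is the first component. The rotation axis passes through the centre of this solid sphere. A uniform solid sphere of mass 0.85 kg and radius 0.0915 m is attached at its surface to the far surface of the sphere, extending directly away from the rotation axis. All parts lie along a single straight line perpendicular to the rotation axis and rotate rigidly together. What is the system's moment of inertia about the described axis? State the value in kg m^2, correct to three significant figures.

Solid sphere: I_cm = (2/5)MR² = (2/5)(0.73)(0.373)² = 0.040626 kg m^2; axis through the centre, so I = 0.040626 kg m^2.
Solid sphere: I_cm = (2/5)MR² = (2/5)(0.85)(0.0915)² = 0.0028466 kg m^2; centre at d = 0.373 + 0.0915 = 0.4645 m, so the parallel axis theorem gives I = 0.0028466 + (0.85)(0.4645)² = 0.18624 kg m^2.
Total I = 0.040626 + 0.18624 = 0.22687 kg m^2.

0.227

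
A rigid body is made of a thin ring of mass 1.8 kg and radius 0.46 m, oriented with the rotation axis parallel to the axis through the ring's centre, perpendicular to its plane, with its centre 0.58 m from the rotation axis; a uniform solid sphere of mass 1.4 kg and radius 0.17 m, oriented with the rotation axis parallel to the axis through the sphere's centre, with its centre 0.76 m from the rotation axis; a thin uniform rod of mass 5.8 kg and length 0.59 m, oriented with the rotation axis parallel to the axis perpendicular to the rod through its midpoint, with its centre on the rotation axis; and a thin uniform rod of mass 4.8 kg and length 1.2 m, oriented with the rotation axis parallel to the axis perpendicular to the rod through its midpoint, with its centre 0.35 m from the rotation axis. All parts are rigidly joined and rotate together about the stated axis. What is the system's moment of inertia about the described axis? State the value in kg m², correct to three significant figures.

3.14

Thin ring: I_cm = MR² = (1.8)(0.46)² = 0.38088 kg m²; centre at d = 0.58 m, so the parallel axis theorem gives I = 0.38088 + (1.8)(0.58)² = 0.9864 kg m².
Solid sphere: I_cm = (2/5)MR² = (2/5)(1.4)(0.17)² = 0.016184 kg m²; centre at d = 0.76 m, so the parallel axis theorem gives I = 0.016184 + (1.4)(0.76)² = 0.82482 kg m².
Thin rod: I_cm = (1/12)ML² = (1/12)(5.8)(0.59)² = 0.16825 kg m²; axis through the centre, so I = 0.16825 kg m².
Thin rod: I_cm = (1/12)ML² = (1/12)(4.8)(1.2)² = 0.576 kg m²; centre at d = 0.35 m, so the parallel axis theorem gives I = 0.576 + (4.8)(0.35)² = 1.164 kg m².
Total I = 0.9864 + 0.82482 + 0.16825 + 1.164 = 3.1435 kg m².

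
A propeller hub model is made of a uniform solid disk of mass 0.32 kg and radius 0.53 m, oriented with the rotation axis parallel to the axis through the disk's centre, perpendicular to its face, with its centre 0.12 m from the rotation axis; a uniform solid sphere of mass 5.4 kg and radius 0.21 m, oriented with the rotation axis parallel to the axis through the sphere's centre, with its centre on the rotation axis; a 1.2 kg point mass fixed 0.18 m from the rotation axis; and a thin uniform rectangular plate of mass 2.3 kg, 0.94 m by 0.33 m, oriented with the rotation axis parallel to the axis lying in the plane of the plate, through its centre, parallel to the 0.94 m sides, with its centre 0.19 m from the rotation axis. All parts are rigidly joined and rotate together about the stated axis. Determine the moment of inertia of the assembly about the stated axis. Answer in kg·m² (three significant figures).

Solid disk: I_cm = (1/2)MR² = (1/2)(0.32)(0.53)² = 0.044944 kg·m²; centre at d = 0.12 m, so the parallel axis theorem gives I = 0.044944 + (0.32)(0.12)² = 0.049552 kg·m².
Solid sphere: I_cm = (2/5)MR² = (2/5)(5.4)(0.21)² = 0.095256 kg·m²; axis through the centre, so I = 0.095256 kg·m².
Point mass: I_cm = 0; centre at d = 0.18 m, so the parallel axis theorem gives I = 0 + (1.2)(0.18)² = 0.03888 kg·m².
Rectangular plate: I_cm = (1/12)Mb² = (1/12)(2.3)(0.33)² = 0.020873 kg·m²; centre at d = 0.19 m, so the parallel axis theorem gives I = 0.020873 + (2.3)(0.19)² = 0.1039 kg·m².
Total I = 0.049552 + 0.095256 + 0.03888 + 0.1039 = 0.28759 kg·m².

0.288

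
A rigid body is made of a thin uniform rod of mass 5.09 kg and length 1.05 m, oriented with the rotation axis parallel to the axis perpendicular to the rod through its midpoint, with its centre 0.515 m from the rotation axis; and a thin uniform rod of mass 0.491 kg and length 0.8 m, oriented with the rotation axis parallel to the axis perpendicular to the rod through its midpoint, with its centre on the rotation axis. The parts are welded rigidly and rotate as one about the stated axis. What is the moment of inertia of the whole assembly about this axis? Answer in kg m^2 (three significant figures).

1.84

Thin rod: I_cm = (1/12)ML² = (1/12)(5.09)(1.05)² = 0.46764 kg m^2; centre at d = 0.515 m, so I = I_cm + Md² gives I = 0.46764 + (5.09)(0.515)² = 1.8176 kg m^2.
Thin rod: I_cm = (1/12)ML² = (1/12)(0.491)(0.8)² = 0.026187 kg m^2; axis through the centre, so I = 0.026187 kg m^2.
Total I = 1.8176 + 0.026187 = 1.8438 kg m^2.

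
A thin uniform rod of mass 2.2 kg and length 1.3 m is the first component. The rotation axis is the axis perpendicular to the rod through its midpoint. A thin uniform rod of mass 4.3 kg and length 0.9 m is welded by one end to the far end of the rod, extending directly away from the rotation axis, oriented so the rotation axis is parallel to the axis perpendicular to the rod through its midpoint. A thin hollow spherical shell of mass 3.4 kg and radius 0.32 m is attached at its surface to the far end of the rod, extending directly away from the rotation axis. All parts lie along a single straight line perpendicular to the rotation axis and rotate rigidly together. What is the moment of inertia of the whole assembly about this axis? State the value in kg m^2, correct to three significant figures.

Thin rod: I_cm = (1/12)ML² = (1/12)(2.2)(1.3)² = 0.30983 kg m^2; axis through the centre, so I = 0.30983 kg m^2.
Thin rod: I_cm = (1/12)ML² = (1/12)(4.3)(0.9)² = 0.29025 kg m^2; centre at d = 0.65 + 0.45 = 1.1 m, so the parallel axis theorem gives I = 0.29025 + (4.3)(1.1)² = 5.4933 kg m^2.
Spherical shell: I_cm = (2/3)MR² = (2/3)(3.4)(0.32)² = 0.23211 kg m^2; centre at d = 0.65 + 0.45 + 0.45 + 0.32 = 1.87 m, so the parallel axis theorem gives I = 0.23211 + (3.4)(1.87)² = 12.122 kg m^2.
Total I = 0.30983 + 5.4933 + 12.122 = 17.925 kg m^2.

17.9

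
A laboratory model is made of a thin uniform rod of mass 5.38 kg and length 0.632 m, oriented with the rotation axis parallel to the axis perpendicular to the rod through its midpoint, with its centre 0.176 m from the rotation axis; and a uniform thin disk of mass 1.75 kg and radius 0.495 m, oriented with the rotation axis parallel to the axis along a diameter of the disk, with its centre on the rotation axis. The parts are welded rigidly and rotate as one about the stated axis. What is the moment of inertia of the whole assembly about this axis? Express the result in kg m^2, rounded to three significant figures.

Thin rod: I_cm = (1/12)ML² = (1/12)(5.38)(0.632)² = 0.17908 kg m^2; centre at d = 0.176 m, so I = I_cm + Md² gives I = 0.17908 + (5.38)(0.176)² = 0.34573 kg m^2.
Thin disk: I_cm = (1/4)MR² = (1/4)(1.75)(0.495)² = 0.1072 kg m^2; axis through the centre, so I = 0.1072 kg m^2.
Total I = 0.34573 + 0.1072 = 0.45292 kg m^2.

0.453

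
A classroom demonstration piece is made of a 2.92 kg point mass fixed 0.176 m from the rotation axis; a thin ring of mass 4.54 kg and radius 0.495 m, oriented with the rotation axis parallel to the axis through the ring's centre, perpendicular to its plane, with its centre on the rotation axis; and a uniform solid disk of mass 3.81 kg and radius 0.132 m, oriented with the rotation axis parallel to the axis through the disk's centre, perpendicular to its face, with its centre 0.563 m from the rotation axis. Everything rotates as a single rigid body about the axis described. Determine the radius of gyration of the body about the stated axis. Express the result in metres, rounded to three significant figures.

Point mass: I_cm = 0; centre at d = 0.176 m, so I = I_cm + Md² gives I = 0 + (2.92)(0.176)² = 0.09045 kg m^2.
Thin ring: I_cm = MR² = (4.54)(0.495)² = 1.1124 kg m^2; axis through the centre, so I = 1.1124 kg m^2.
Solid disk: I_cm = (1/2)MR² = (1/2)(3.81)(0.132)² = 0.033193 kg m^2; centre at d = 0.563 m, so I = I_cm + Md² gives I = 0.033193 + (3.81)(0.563)² = 1.2408 kg m^2.
Total I = 2.4437 kg m^2; total mass M = 11.27 kg.
k = √(I/M) = √(2.4437/11.27) = 0.46565 m.

0.466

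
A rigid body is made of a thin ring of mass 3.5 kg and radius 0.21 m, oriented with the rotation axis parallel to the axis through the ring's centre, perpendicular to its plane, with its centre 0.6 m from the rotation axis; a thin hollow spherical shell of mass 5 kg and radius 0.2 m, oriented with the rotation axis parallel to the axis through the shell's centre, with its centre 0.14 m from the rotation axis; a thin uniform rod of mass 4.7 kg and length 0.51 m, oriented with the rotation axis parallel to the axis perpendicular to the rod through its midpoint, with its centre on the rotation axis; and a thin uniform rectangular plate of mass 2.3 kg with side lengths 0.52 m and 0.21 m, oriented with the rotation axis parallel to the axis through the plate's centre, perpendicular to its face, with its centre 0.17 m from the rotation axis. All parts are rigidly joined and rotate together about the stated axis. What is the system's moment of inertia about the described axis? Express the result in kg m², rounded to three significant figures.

1.87

Thin ring: I_cm = MR² = (3.5)(0.21)² = 0.15435 kg m²; centre at d = 0.6 m, so the parallel axis theorem gives I = 0.15435 + (3.5)(0.6)² = 1.4143 kg m².
Spherical shell: I_cm = (2/3)MR² = (2/3)(5)(0.2)² = 0.13333 kg m²; centre at d = 0.14 m, so the parallel axis theorem gives I = 0.13333 + (5)(0.14)² = 0.23133 kg m².
Thin rod: I_cm = (1/12)ML² = (1/12)(4.7)(0.51)² = 0.10187 kg m²; axis through the centre, so I = 0.10187 kg m².
Rectangular plate: I_cm = (1/12)M(a²+b²) = (1/12)(2.3)[(0.52)² + (0.21)²] = 0.060279 kg m²; centre at d = 0.17 m, so the parallel axis theorem gives I = 0.060279 + (2.3)(0.17)² = 0.12675 kg m².
Total I = 1.4143 + 0.23133 + 0.10187 + 0.12675 = 1.8743 kg m².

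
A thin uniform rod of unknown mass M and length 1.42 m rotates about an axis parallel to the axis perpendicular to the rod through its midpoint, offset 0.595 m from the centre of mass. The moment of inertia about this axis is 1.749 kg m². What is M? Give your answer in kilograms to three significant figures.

I = I_cm + Md² = (1/12)ML² + Md² = M·[0.0833333·(1.42)² + (0.595)²] = M·0.52206.
So M = 1.749 / 0.52206 = 3.3502 kg.

3.35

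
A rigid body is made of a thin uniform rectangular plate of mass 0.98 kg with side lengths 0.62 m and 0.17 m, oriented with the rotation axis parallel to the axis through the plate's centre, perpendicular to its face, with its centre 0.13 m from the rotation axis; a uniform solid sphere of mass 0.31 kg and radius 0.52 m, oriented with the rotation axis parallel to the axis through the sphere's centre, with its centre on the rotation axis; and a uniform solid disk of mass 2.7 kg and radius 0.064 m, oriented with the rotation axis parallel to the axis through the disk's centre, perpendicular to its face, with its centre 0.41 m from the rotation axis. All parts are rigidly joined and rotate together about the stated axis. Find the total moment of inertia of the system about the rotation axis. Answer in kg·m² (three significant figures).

0.543

Rectangular plate: I_cm = (1/12)M(a²+b²) = (1/12)(0.98)[(0.62)² + (0.17)²] = 0.033753 kg·m²; centre at d = 0.13 m, so I = I_cm + Md² gives I = 0.033753 + (0.98)(0.13)² = 0.050315 kg·m².
Solid sphere: I_cm = (2/5)MR² = (2/5)(0.31)(0.52)² = 0.03353 kg·m²; axis through the centre, so I = 0.03353 kg·m².
Solid disk: I_cm = (1/2)MR² = (1/2)(2.7)(0.064)² = 0.0055296 kg·m²; centre at d = 0.41 m, so I = I_cm + Md² gives I = 0.0055296 + (2.7)(0.41)² = 0.4594 kg·m².
Total I = 0.050315 + 0.03353 + 0.4594 = 0.54324 kg·m².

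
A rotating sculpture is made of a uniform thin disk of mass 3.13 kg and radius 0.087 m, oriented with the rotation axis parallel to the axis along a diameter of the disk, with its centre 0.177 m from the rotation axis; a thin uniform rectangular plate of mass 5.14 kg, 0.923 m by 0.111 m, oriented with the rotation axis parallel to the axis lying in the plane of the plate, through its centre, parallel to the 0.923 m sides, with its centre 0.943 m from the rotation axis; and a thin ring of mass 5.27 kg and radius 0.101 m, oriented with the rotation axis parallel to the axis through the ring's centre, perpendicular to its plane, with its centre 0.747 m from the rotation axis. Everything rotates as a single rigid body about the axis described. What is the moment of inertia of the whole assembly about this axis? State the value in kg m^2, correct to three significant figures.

7.67

Thin disk: I_cm = (1/4)MR² = (1/4)(3.13)(0.087)² = 0.0059227 kg m^2; centre at d = 0.177 m, so I = I_cm + Md² gives I = 0.0059227 + (3.13)(0.177)² = 0.10398 kg m^2.
Rectangular plate: I_cm = (1/12)Mb² = (1/12)(5.14)(0.111)² = 0.0052775 kg m^2; centre at d = 0.943 m, so I = I_cm + Md² gives I = 0.0052775 + (5.14)(0.943)² = 4.576 kg m^2.
Thin ring: I_cm = MR² = (5.27)(0.101)² = 0.053759 kg m^2; centre at d = 0.747 m, so I = I_cm + Md² gives I = 0.053759 + (5.27)(0.747)² = 2.9945 kg m^2.
Total I = 0.10398 + 4.576 + 2.9945 = 7.6745 kg m^2.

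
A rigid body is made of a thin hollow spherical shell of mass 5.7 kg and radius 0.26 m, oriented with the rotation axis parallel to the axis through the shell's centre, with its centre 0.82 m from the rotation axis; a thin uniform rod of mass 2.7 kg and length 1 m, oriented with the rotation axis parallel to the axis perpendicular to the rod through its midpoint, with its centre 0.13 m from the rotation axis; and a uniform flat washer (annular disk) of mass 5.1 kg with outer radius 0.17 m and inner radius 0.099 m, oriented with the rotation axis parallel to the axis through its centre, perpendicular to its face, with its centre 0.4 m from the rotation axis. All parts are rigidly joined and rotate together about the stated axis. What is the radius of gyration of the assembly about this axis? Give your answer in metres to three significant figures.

0.625

Spherical shell: I_cm = (2/3)MR² = (2/3)(5.7)(0.26)² = 0.25688 kg m^2; centre at d = 0.82 m, so the parallel axis theorem gives I = 0.25688 + (5.7)(0.82)² = 4.0896 kg m^2.
Thin rod: I_cm = (1/12)ML² = (1/12)(2.7)(1)² = 0.225 kg m^2; centre at d = 0.13 m, so the parallel axis theorem gives I = 0.225 + (2.7)(0.13)² = 0.27063 kg m^2.
Annular disk: I_cm = (1/2)M(R²+r²) = (1/2)(5.1)[(0.17)² + (0.099)²] = 0.098688 kg m^2; centre at d = 0.4 m, so the parallel axis theorem gives I = 0.098688 + (5.1)(0.4)² = 0.91469 kg m^2.
Total I = 5.2749 kg m^2; total mass M = 13.5 kg.
k = √(I/M) = √(5.2749/13.5) = 0.62509 m.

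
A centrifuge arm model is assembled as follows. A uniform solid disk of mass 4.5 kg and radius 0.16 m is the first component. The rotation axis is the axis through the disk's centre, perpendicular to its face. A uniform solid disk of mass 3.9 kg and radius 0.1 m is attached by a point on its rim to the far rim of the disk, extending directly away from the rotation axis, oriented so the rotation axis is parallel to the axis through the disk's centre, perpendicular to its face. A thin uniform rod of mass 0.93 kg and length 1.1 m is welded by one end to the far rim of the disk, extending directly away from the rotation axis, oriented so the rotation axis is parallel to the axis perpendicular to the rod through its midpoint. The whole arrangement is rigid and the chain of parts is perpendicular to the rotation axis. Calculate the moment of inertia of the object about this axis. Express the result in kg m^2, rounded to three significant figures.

Solid disk: I_cm = (1/2)MR² = (1/2)(4.5)(0.16)² = 0.0576 kg m^2; axis through the centre, so I = 0.0576 kg m^2.
Solid disk: I_cm = (1/2)MR² = (1/2)(3.9)(0.1)² = 0.0195 kg m^2; centre at d = 0.16 + 0.1 = 0.26 m, so I = I_cm + Md² gives I = 0.0195 + (3.9)(0.26)² = 0.28314 kg m^2.
Thin rod: I_cm = (1/12)ML² = (1/12)(0.93)(1.1)² = 0.093775 kg m^2; centre at d = 0.16 + 0.1 + 0.1 + 0.55 = 0.91 m, so I = I_cm + Md² gives I = 0.093775 + (0.93)(0.91)² = 0.86391 kg m^2.
Total I = 0.0576 + 0.28314 + 0.86391 = 1.2046 kg m^2.

1.20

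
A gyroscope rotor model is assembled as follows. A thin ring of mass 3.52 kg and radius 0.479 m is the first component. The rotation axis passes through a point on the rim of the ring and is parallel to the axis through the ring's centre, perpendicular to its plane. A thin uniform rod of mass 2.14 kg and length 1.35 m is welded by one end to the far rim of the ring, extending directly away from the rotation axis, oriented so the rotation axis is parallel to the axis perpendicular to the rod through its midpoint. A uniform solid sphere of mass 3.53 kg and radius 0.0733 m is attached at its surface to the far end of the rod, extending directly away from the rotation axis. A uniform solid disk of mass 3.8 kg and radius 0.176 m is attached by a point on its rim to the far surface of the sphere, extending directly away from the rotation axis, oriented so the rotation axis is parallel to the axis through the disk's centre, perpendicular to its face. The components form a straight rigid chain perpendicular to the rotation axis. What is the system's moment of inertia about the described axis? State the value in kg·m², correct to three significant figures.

Thin ring: I_cm = MR² = (3.52)(0.479)² = 0.80763 kg·m²; centre at d = 0.479 m, so the parallel axis theorem gives I = 0.80763 + (3.52)(0.479)² = 1.6153 kg·m².
Thin rod: I_cm = (1/12)ML² = (1/12)(2.14)(1.35)² = 0.32501 kg·m²; centre at d = 0.479 + 0.479 + 0.675 = 1.633 m, so the parallel axis theorem gives I = 0.32501 + (2.14)(1.633)² = 6.0317 kg·m².
Solid sphere: I_cm = (2/5)MR² = (2/5)(3.53)(0.0733)² = 0.0075865 kg·m²; centre at d = 0.479 + 0.479 + 0.675 + 0.675 + 0.0733 = 2.3813 m, so the parallel axis theorem gives I = 0.0075865 + (3.53)(2.3813)² = 20.025 kg·m².
Solid disk: I_cm = (1/2)MR² = (1/2)(3.8)(0.176)² = 0.058854 kg·m²; centre at d = 0.479 + 0.479 + 0.675 + 0.675 + 0.0733 + 0.0733 + 0.176 = 2.6306 m, so the parallel axis theorem gives I = 0.058854 + (3.8)(2.6306)² = 26.355 kg·m².
Total I = 1.6153 + 6.0317 + 20.025 + 26.355 = 54.027 kg·m².

54.0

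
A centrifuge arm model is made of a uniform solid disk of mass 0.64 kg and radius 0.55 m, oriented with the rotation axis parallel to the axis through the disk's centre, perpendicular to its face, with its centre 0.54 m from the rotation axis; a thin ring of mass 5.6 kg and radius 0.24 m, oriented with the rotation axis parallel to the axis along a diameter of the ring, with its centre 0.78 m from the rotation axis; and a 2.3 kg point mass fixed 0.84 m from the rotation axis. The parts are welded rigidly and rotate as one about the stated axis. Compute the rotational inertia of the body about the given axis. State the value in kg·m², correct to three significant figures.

Solid disk: I_cm = (1/2)MR² = (1/2)(0.64)(0.55)² = 0.0968 kg·m²; centre at d = 0.54 m, so I = I_cm + Md² gives I = 0.0968 + (0.64)(0.54)² = 0.28342 kg·m².
Thin ring: I_cm = (1/2)MR² = (1/2)(5.6)(0.24)² = 0.16128 kg·m²; centre at d = 0.78 m, so I = I_cm + Md² gives I = 0.16128 + (5.6)(0.78)² = 3.5683 kg·m².
Point mass: I_cm = 0; centre at d = 0.84 m, so I = I_cm + Md² gives I = 0 + (2.3)(0.84)² = 1.6229 kg·m².
Total I = 0.28342 + 3.5683 + 1.6229 = 5.4746 kg·m².

5.47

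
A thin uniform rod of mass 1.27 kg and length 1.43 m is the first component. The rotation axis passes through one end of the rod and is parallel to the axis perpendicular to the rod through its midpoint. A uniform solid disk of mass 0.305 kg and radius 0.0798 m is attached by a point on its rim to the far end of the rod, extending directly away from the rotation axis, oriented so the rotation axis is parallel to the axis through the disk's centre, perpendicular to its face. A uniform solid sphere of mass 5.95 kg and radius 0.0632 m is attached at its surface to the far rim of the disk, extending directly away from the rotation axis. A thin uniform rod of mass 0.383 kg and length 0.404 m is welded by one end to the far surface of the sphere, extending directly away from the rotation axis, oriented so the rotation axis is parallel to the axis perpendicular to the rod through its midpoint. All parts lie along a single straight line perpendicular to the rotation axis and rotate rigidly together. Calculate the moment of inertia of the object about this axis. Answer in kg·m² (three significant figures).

19.2

Thin rod: I_cm = (1/12)ML² = (1/12)(1.27)(1.43)² = 0.21642 kg·m²; centre at d = 0.715 m, so I = I_cm + Md² gives I = 0.21642 + (1.27)(0.715)² = 0.86567 kg·m².
Solid disk: I_cm = (1/2)MR² = (1/2)(0.305)(0.0798)² = 0.00097113 kg·m²; centre at d = 0.715 + 0.715 + 0.0798 = 1.5098 m, so I = I_cm + Md² gives I = 0.00097113 + (0.305)(1.5098)² = 0.69622 kg·m².
Solid sphere: I_cm = (2/5)MR² = (2/5)(5.95)(0.0632)² = 0.0095063 kg·m²; centre at d = 0.715 + 0.715 + 0.0798 + 0.0798 + 0.0632 = 1.6528 m, so I = I_cm + Md² gives I = 0.0095063 + (5.95)(1.6528)² = 16.263 kg·m².
Thin rod: I_cm = (1/12)ML² = (1/12)(0.383)(0.404)² = 0.0052093 kg·m²; centre at d = 0.715 + 0.715 + 0.0798 + 0.0798 + 0.0632 + 0.0632 + 0.202 = 1.918 m, so I = I_cm + Md² gives I = 0.0052093 + (0.383)(1.918)² = 1.4142 kg·m².
Total I = 0.86567 + 0.69622 + 16.263 + 1.4142 = 19.239 kg·m².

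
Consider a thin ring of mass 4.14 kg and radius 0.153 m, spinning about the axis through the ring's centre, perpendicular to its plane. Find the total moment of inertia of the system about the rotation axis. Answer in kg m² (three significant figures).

0.0969

I_cm = MR² = (4.14)(0.153)² = 0.096913 kg m²; axis through the centre, so I = 0.096913 kg m².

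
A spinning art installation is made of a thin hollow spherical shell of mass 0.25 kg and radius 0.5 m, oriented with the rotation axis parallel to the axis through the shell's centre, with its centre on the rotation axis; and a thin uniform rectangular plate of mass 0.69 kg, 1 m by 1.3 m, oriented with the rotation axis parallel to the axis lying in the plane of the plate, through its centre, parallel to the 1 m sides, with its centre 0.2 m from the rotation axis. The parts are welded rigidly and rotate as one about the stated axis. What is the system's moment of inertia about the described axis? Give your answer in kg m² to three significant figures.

0.166

Spherical shell: I_cm = (2/3)MR² = (2/3)(0.25)(0.5)² = 0.041667 kg m²; axis through the centre, so I = 0.041667 kg m².
Rectangular plate: I_cm = (1/12)Mb² = (1/12)(0.69)(1.3)² = 0.097175 kg m²; centre at d = 0.2 m, so the parallel axis theorem gives I = 0.097175 + (0.69)(0.2)² = 0.12477 kg m².
Total I = 0.041667 + 0.12477 = 0.16644 kg m².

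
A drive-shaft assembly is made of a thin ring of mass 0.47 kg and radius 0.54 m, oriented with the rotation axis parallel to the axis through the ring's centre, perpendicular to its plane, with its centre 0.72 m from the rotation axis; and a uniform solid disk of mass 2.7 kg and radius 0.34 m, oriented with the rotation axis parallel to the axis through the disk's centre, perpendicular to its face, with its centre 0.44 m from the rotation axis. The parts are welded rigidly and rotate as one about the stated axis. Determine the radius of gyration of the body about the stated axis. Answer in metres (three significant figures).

Thin ring: I_cm = MR² = (0.47)(0.54)² = 0.13705 kg m²; centre at d = 0.72 m, so I = I_cm + Md² gives I = 0.13705 + (0.47)(0.72)² = 0.3807 kg m².
Solid disk: I_cm = (1/2)MR² = (1/2)(2.7)(0.34)² = 0.15606 kg m²; centre at d = 0.44 m, so I = I_cm + Md² gives I = 0.15606 + (2.7)(0.44)² = 0.67878 kg m².
Total I = 1.0595 kg m²; total mass M = 3.17 kg.
k = √(I/M) = √(1.0595/3.17) = 0.57812 m.

0.578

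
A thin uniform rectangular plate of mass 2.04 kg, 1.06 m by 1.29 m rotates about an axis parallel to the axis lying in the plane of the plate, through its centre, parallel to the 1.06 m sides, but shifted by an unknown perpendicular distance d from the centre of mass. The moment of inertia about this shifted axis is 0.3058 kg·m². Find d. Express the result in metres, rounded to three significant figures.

About the centre-of-mass axis, I_cm = (1/12)Mb² = (1/12)(2.04)(1.29)² = 0.2829 kg·m².
Parallel axis theorem: I = I_cm + Md², so Md² = 0.3058 − 0.2829 = 0.022903 kg·m².
d = √(0.022903 / 2.04) = 0.10596 m.

0.106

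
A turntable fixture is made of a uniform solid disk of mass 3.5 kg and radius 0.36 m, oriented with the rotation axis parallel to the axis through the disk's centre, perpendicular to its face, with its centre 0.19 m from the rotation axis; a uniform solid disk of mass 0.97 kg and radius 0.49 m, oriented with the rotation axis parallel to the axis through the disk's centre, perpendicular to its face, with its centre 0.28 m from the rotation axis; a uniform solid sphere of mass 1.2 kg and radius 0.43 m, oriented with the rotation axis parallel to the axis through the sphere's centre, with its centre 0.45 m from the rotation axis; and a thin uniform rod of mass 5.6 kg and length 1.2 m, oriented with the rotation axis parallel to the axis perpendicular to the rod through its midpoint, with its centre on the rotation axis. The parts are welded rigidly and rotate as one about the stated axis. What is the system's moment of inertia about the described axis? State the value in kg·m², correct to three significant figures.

1.55

Solid disk: I_cm = (1/2)MR² = (1/2)(3.5)(0.36)² = 0.2268 kg·m²; centre at d = 0.19 m, so the parallel axis theorem gives I = 0.2268 + (3.5)(0.19)² = 0.35315 kg·m².
Solid disk: I_cm = (1/2)MR² = (1/2)(0.97)(0.49)² = 0.11645 kg·m²; centre at d = 0.28 m, so the parallel axis theorem gives I = 0.11645 + (0.97)(0.28)² = 0.1925 kg·m².
Solid sphere: I_cm = (2/5)MR² = (2/5)(1.2)(0.43)² = 0.088752 kg·m²; centre at d = 0.45 m, so the parallel axis theorem gives I = 0.088752 + (1.2)(0.45)² = 0.33175 kg·m².
Thin rod: I_cm = (1/12)ML² = (1/12)(5.6)(1.2)² = 0.672 kg·m²; axis through the centre, so I = 0.672 kg·m².
Total I = 0.35315 + 0.1925 + 0.33175 + 0.672 = 1.5494 kg·m².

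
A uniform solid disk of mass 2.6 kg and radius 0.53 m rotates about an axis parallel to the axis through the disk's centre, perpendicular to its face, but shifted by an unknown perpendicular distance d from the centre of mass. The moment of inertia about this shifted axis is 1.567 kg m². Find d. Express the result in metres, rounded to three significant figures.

0.680

About the centre-of-mass axis, I_cm = (1/2)MR² = (1/2)(2.6)(0.53)² = 0.36517 kg m².
Parallel axis theorem: I = I_cm + Md², so Md² = 1.567 − 0.36517 = 1.2018 kg m².
d = √(1.2018 / 2.6) = 0.67988 m.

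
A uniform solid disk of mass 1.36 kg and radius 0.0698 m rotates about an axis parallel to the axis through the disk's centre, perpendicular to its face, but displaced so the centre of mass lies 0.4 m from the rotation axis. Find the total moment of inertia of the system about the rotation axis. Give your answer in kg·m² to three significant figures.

I_cm = (1/2)MR² = (1/2)(1.36)(0.0698)² = 0.003313 kg·m²; centre at d = 0.4 m, so the parallel axis theorem gives I = 0.003313 + (1.36)(0.4)² = 0.22091 kg·m².

0.221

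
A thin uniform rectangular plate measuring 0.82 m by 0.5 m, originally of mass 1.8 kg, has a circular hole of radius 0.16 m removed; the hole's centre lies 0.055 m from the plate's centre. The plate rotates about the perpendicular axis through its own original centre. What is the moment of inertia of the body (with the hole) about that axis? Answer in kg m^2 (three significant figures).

0.133

Unpierced body about its centre: I₀ = (1/12)M(a²+b²) = (1/12)(1.8)[(0.82)² + (0.5)²] = 0.13836 kg m^2.
The removed disk has mass m = M·πr²/(ab) = (1.8)·π(0.16)²/(0.82·0.5) = 0.35308 kg (same uniform areal density).
Its moment of inertia about the rotation axis (parallel-axis theorem): I_hole = (1/2)mr² + md² = (1/2)(0.35308)(0.16)² + (0.35308)(0.055)² = 0.0055876 kg m^2.
Treating the hole as negative mass, I = I₀ − I_hole = 0.13836 − 0.0055876 = 0.13277 kg m^2.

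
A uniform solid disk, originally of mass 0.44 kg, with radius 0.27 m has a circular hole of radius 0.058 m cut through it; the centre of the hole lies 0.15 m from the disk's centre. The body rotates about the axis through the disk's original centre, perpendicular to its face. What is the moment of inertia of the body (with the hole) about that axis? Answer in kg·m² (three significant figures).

Unpierced body about its centre: I₀ = (1/2)MR² = (1/2)(0.44)(0.27)² = 0.016038 kg·m².
The removed disk has mass m = M·(r/R)² = (0.44)(0.058/0.27)² = 0.020304 kg (same uniform areal density).
Its moment of inertia about the rotation axis (parallel-axis theorem): I_hole = (1/2)mr² + md² = (1/2)(0.020304)(0.058)² + (0.020304)(0.15)² = 0.00049099 kg·m².
Treating the hole as negative mass, I = I₀ − I_hole = 0.016038 − 0.00049099 = 0.015547 kg·m².

0.0155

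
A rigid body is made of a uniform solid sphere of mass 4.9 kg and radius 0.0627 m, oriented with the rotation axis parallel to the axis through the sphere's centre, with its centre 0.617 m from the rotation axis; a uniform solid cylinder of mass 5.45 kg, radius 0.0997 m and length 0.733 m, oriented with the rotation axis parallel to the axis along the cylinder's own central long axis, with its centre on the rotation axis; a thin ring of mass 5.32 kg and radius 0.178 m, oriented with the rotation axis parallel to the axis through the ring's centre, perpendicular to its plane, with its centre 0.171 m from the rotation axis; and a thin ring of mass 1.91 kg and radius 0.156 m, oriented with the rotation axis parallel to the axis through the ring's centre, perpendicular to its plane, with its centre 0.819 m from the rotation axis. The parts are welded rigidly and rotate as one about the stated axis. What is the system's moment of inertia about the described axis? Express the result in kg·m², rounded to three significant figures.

3.55

Solid sphere: I_cm = (2/5)MR² = (2/5)(4.9)(0.0627)² = 0.0077053 kg·m²; centre at d = 0.617 m, so I = I_cm + Md² gives I = 0.0077053 + (4.9)(0.617)² = 1.8731 kg·m².
Solid cylinder: I_cm = (1/2)MR² = (1/2)(5.45)(0.0997)² = 0.027087 kg·m²; axis through the centre, so I = 0.027087 kg·m².
Thin ring: I_cm = MR² = (5.32)(0.178)² = 0.16856 kg·m²; centre at d = 0.171 m, so I = I_cm + Md² gives I = 0.16856 + (5.32)(0.171)² = 0.32412 kg·m².
Thin ring: I_cm = MR² = (1.91)(0.156)² = 0.046482 kg·m²; centre at d = 0.819 m, so I = I_cm + Md² gives I = 0.046482 + (1.91)(0.819)² = 1.3276 kg·m².
Total I = 1.8731 + 0.027087 + 0.32412 + 1.3276 = 3.5519 kg·m².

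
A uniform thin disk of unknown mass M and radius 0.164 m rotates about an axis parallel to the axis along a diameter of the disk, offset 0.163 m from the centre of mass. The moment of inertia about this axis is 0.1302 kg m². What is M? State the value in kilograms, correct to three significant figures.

I = I_cm + Md² = (1/4)MR² + Md² = M·[0.25·(0.164)² + (0.163)²] = M·0.033293.
So M = 0.1302 / 0.033293 = 3.9107 kg.

3.91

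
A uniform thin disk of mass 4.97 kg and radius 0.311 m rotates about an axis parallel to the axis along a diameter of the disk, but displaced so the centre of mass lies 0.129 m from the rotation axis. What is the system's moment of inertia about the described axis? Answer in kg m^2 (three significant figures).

I_cm = (1/4)MR² = (1/4)(4.97)(0.311)² = 0.12018 kg m^2; centre at d = 0.129 m, so the parallel axis theorem gives I = 0.12018 + (4.97)(0.129)² = 0.20288 kg m^2.

0.203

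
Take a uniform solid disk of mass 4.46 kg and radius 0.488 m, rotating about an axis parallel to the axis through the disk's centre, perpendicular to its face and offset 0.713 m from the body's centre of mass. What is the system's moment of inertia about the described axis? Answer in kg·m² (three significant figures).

I_cm = (1/2)MR² = (1/2)(4.46)(0.488)² = 0.53106 kg·m²; centre at d = 0.713 m, so the parallel axis theorem gives I = 0.53106 + (4.46)(0.713)² = 2.7984 kg·m².

2.80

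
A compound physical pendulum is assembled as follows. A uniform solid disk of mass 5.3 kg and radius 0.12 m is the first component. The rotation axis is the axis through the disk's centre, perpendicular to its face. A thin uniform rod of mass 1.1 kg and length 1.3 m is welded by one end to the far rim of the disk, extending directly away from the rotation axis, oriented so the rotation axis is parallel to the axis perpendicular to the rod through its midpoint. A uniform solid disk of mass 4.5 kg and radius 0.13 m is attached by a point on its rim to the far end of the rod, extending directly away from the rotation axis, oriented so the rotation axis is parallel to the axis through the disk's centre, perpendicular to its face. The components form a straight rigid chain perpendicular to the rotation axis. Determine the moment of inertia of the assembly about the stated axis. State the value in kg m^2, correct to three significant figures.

Solid disk: I_cm = (1/2)MR² = (1/2)(5.3)(0.12)² = 0.03816 kg m^2; axis through the centre, so I = 0.03816 kg m^2.
Thin rod: I_cm = (1/12)ML² = (1/12)(1.1)(1.3)² = 0.15492 kg m^2; centre at d = 0.12 + 0.65 = 0.77 m, so I = I_cm + Md² gives I = 0.15492 + (1.1)(0.77)² = 0.80711 kg m^2.
Solid disk: I_cm = (1/2)MR² = (1/2)(4.5)(0.13)² = 0.038025 kg m^2; centre at d = 0.12 + 0.65 + 0.65 + 0.13 = 1.55 m, so I = I_cm + Md² gives I = 0.038025 + (4.5)(1.55)² = 10.849 kg m^2.
Total I = 0.03816 + 0.80711 + 10.849 = 11.695 kg m^2.

11.7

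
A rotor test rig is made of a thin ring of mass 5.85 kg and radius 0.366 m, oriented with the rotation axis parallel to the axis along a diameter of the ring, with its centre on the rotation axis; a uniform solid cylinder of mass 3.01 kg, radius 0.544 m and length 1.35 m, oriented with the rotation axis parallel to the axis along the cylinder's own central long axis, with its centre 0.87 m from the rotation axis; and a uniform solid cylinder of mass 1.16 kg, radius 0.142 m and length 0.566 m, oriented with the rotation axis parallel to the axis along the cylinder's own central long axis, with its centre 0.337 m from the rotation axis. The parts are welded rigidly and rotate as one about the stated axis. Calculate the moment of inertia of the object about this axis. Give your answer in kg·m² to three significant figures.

Thin ring: I_cm = (1/2)MR² = (1/2)(5.85)(0.366)² = 0.39182 kg·m²; axis through the centre, so I = 0.39182 kg·m².
Solid cylinder: I_cm = (1/2)MR² = (1/2)(3.01)(0.544)² = 0.44538 kg·m²; centre at d = 0.87 m, so I = I_cm + Md² gives I = 0.44538 + (3.01)(0.87)² = 2.7237 kg·m².
Solid cylinder: I_cm = (1/2)MR² = (1/2)(1.16)(0.142)² = 0.011695 kg·m²; centre at d = 0.337 m, so I = I_cm + Md² gives I = 0.011695 + (1.16)(0.337)² = 0.14344 kg·m².
Total I = 0.39182 + 2.7237 + 0.14344 = 3.2589 kg·m².

3.26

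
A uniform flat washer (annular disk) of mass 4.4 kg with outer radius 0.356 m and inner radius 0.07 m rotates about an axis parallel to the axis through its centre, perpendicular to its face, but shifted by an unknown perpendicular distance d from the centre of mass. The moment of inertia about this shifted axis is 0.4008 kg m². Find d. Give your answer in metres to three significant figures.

0.159

About the centre-of-mass axis, I_cm = (1/2)M(R²+r²) = (1/2)(4.4)[(0.356)² + (0.07)²] = 0.2896 kg m².
Parallel axis theorem: I = I_cm + Md², so Md² = 0.4008 − 0.2896 = 0.1112 kg m².
d = √(0.1112 / 4.4) = 0.15897 m.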